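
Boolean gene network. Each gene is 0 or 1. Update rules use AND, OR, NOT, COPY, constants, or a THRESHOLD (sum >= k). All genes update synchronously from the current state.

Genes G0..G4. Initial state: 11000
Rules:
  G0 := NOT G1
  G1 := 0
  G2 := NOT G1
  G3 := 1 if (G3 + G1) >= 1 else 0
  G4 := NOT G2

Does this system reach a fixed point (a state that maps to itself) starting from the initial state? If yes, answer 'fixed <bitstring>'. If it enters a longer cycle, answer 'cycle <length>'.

Answer: fixed 10110

Derivation:
Step 0: 11000
Step 1: G0=NOT G1=NOT 1=0 G1=0(const) G2=NOT G1=NOT 1=0 G3=(0+1>=1)=1 G4=NOT G2=NOT 0=1 -> 00011
Step 2: G0=NOT G1=NOT 0=1 G1=0(const) G2=NOT G1=NOT 0=1 G3=(1+0>=1)=1 G4=NOT G2=NOT 0=1 -> 10111
Step 3: G0=NOT G1=NOT 0=1 G1=0(const) G2=NOT G1=NOT 0=1 G3=(1+0>=1)=1 G4=NOT G2=NOT 1=0 -> 10110
Step 4: G0=NOT G1=NOT 0=1 G1=0(const) G2=NOT G1=NOT 0=1 G3=(1+0>=1)=1 G4=NOT G2=NOT 1=0 -> 10110
Fixed point reached at step 3: 10110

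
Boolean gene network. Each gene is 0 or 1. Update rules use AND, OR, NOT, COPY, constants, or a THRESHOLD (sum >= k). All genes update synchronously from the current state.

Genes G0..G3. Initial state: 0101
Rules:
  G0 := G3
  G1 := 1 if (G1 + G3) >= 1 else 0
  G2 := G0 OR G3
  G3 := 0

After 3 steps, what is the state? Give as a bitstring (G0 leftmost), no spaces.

Step 1: G0=G3=1 G1=(1+1>=1)=1 G2=G0|G3=0|1=1 G3=0(const) -> 1110
Step 2: G0=G3=0 G1=(1+0>=1)=1 G2=G0|G3=1|0=1 G3=0(const) -> 0110
Step 3: G0=G3=0 G1=(1+0>=1)=1 G2=G0|G3=0|0=0 G3=0(const) -> 0100

0100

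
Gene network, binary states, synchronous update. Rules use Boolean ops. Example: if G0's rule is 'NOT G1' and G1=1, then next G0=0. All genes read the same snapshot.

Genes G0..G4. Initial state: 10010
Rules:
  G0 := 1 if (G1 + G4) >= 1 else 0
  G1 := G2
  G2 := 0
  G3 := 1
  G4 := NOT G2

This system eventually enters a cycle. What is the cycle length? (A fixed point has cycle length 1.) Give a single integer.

Step 0: 10010
Step 1: G0=(0+0>=1)=0 G1=G2=0 G2=0(const) G3=1(const) G4=NOT G2=NOT 0=1 -> 00011
Step 2: G0=(0+1>=1)=1 G1=G2=0 G2=0(const) G3=1(const) G4=NOT G2=NOT 0=1 -> 10011
Step 3: G0=(0+1>=1)=1 G1=G2=0 G2=0(const) G3=1(const) G4=NOT G2=NOT 0=1 -> 10011
State from step 3 equals state from step 2 -> cycle length 1

Answer: 1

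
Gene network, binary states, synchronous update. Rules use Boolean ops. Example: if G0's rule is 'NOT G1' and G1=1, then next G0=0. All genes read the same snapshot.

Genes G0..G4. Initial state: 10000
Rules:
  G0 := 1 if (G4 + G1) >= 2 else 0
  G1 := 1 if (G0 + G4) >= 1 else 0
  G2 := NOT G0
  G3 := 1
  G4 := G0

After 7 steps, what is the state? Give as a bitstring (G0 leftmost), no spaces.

Step 1: G0=(0+0>=2)=0 G1=(1+0>=1)=1 G2=NOT G0=NOT 1=0 G3=1(const) G4=G0=1 -> 01011
Step 2: G0=(1+1>=2)=1 G1=(0+1>=1)=1 G2=NOT G0=NOT 0=1 G3=1(const) G4=G0=0 -> 11110
Step 3: G0=(0+1>=2)=0 G1=(1+0>=1)=1 G2=NOT G0=NOT 1=0 G3=1(const) G4=G0=1 -> 01011
Step 4: G0=(1+1>=2)=1 G1=(0+1>=1)=1 G2=NOT G0=NOT 0=1 G3=1(const) G4=G0=0 -> 11110
Step 5: G0=(0+1>=2)=0 G1=(1+0>=1)=1 G2=NOT G0=NOT 1=0 G3=1(const) G4=G0=1 -> 01011
Step 6: G0=(1+1>=2)=1 G1=(0+1>=1)=1 G2=NOT G0=NOT 0=1 G3=1(const) G4=G0=0 -> 11110
Step 7: G0=(0+1>=2)=0 G1=(1+0>=1)=1 G2=NOT G0=NOT 1=0 G3=1(const) G4=G0=1 -> 01011

01011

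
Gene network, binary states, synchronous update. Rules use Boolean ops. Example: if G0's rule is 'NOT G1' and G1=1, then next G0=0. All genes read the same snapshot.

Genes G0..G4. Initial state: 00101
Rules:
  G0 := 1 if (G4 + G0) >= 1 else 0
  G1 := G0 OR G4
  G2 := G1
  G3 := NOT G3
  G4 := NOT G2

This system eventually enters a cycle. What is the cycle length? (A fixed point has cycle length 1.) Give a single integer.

Answer: 2

Derivation:
Step 0: 00101
Step 1: G0=(1+0>=1)=1 G1=G0|G4=0|1=1 G2=G1=0 G3=NOT G3=NOT 0=1 G4=NOT G2=NOT 1=0 -> 11010
Step 2: G0=(0+1>=1)=1 G1=G0|G4=1|0=1 G2=G1=1 G3=NOT G3=NOT 1=0 G4=NOT G2=NOT 0=1 -> 11101
Step 3: G0=(1+1>=1)=1 G1=G0|G4=1|1=1 G2=G1=1 G3=NOT G3=NOT 0=1 G4=NOT G2=NOT 1=0 -> 11110
Step 4: G0=(0+1>=1)=1 G1=G0|G4=1|0=1 G2=G1=1 G3=NOT G3=NOT 1=0 G4=NOT G2=NOT 1=0 -> 11100
Step 5: G0=(0+1>=1)=1 G1=G0|G4=1|0=1 G2=G1=1 G3=NOT G3=NOT 0=1 G4=NOT G2=NOT 1=0 -> 11110
State from step 5 equals state from step 3 -> cycle length 2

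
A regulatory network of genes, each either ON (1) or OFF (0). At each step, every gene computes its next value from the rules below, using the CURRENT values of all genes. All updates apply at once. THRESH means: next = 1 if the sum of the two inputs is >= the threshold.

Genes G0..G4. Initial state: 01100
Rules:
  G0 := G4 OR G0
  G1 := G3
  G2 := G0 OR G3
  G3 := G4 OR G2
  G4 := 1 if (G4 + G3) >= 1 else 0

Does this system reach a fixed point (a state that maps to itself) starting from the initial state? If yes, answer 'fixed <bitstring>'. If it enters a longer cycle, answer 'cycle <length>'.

Answer: fixed 11111

Derivation:
Step 0: 01100
Step 1: G0=G4|G0=0|0=0 G1=G3=0 G2=G0|G3=0|0=0 G3=G4|G2=0|1=1 G4=(0+0>=1)=0 -> 00010
Step 2: G0=G4|G0=0|0=0 G1=G3=1 G2=G0|G3=0|1=1 G3=G4|G2=0|0=0 G4=(0+1>=1)=1 -> 01101
Step 3: G0=G4|G0=1|0=1 G1=G3=0 G2=G0|G3=0|0=0 G3=G4|G2=1|1=1 G4=(1+0>=1)=1 -> 10011
Step 4: G0=G4|G0=1|1=1 G1=G3=1 G2=G0|G3=1|1=1 G3=G4|G2=1|0=1 G4=(1+1>=1)=1 -> 11111
Step 5: G0=G4|G0=1|1=1 G1=G3=1 G2=G0|G3=1|1=1 G3=G4|G2=1|1=1 G4=(1+1>=1)=1 -> 11111
Fixed point reached at step 4: 11111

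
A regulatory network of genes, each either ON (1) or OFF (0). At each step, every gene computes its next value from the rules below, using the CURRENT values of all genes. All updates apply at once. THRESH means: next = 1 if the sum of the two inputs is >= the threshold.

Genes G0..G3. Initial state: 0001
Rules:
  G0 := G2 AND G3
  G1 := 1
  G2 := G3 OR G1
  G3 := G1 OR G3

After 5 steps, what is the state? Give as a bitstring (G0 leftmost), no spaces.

Step 1: G0=G2&G3=0&1=0 G1=1(const) G2=G3|G1=1|0=1 G3=G1|G3=0|1=1 -> 0111
Step 2: G0=G2&G3=1&1=1 G1=1(const) G2=G3|G1=1|1=1 G3=G1|G3=1|1=1 -> 1111
Step 3: G0=G2&G3=1&1=1 G1=1(const) G2=G3|G1=1|1=1 G3=G1|G3=1|1=1 -> 1111
Step 4: G0=G2&G3=1&1=1 G1=1(const) G2=G3|G1=1|1=1 G3=G1|G3=1|1=1 -> 1111
Step 5: G0=G2&G3=1&1=1 G1=1(const) G2=G3|G1=1|1=1 G3=G1|G3=1|1=1 -> 1111

1111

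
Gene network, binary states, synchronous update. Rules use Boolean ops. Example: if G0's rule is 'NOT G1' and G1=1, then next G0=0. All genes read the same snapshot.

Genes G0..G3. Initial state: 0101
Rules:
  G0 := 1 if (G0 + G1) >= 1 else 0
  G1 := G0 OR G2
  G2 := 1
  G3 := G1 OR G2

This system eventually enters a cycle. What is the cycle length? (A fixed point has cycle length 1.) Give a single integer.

Step 0: 0101
Step 1: G0=(0+1>=1)=1 G1=G0|G2=0|0=0 G2=1(const) G3=G1|G2=1|0=1 -> 1011
Step 2: G0=(1+0>=1)=1 G1=G0|G2=1|1=1 G2=1(const) G3=G1|G2=0|1=1 -> 1111
Step 3: G0=(1+1>=1)=1 G1=G0|G2=1|1=1 G2=1(const) G3=G1|G2=1|1=1 -> 1111
State from step 3 equals state from step 2 -> cycle length 1

Answer: 1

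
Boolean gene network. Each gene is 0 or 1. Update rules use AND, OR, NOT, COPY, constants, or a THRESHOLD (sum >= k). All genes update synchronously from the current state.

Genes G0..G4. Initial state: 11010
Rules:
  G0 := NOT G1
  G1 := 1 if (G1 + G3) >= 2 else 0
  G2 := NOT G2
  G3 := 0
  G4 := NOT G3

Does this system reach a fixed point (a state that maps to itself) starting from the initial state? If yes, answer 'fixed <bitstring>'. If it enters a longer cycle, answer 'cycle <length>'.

Step 0: 11010
Step 1: G0=NOT G1=NOT 1=0 G1=(1+1>=2)=1 G2=NOT G2=NOT 0=1 G3=0(const) G4=NOT G3=NOT 1=0 -> 01100
Step 2: G0=NOT G1=NOT 1=0 G1=(1+0>=2)=0 G2=NOT G2=NOT 1=0 G3=0(const) G4=NOT G3=NOT 0=1 -> 00001
Step 3: G0=NOT G1=NOT 0=1 G1=(0+0>=2)=0 G2=NOT G2=NOT 0=1 G3=0(const) G4=NOT G3=NOT 0=1 -> 10101
Step 4: G0=NOT G1=NOT 0=1 G1=(0+0>=2)=0 G2=NOT G2=NOT 1=0 G3=0(const) G4=NOT G3=NOT 0=1 -> 10001
Step 5: G0=NOT G1=NOT 0=1 G1=(0+0>=2)=0 G2=NOT G2=NOT 0=1 G3=0(const) G4=NOT G3=NOT 0=1 -> 10101
Cycle of length 2 starting at step 3 -> no fixed point

Answer: cycle 2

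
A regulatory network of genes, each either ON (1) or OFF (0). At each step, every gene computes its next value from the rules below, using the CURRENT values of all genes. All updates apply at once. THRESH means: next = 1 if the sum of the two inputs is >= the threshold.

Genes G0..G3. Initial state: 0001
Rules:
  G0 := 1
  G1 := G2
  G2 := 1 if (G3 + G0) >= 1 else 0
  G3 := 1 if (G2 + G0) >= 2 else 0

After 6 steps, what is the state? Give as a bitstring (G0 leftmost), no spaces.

Step 1: G0=1(const) G1=G2=0 G2=(1+0>=1)=1 G3=(0+0>=2)=0 -> 1010
Step 2: G0=1(const) G1=G2=1 G2=(0+1>=1)=1 G3=(1+1>=2)=1 -> 1111
Step 3: G0=1(const) G1=G2=1 G2=(1+1>=1)=1 G3=(1+1>=2)=1 -> 1111
Step 4: G0=1(const) G1=G2=1 G2=(1+1>=1)=1 G3=(1+1>=2)=1 -> 1111
Step 5: G0=1(const) G1=G2=1 G2=(1+1>=1)=1 G3=(1+1>=2)=1 -> 1111
Step 6: G0=1(const) G1=G2=1 G2=(1+1>=1)=1 G3=(1+1>=2)=1 -> 1111

1111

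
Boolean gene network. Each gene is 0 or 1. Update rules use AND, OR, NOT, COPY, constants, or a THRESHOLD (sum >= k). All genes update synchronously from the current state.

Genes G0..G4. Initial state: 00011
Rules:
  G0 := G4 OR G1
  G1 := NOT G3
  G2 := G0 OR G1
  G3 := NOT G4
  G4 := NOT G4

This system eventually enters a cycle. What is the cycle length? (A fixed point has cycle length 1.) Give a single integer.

Answer: 2

Derivation:
Step 0: 00011
Step 1: G0=G4|G1=1|0=1 G1=NOT G3=NOT 1=0 G2=G0|G1=0|0=0 G3=NOT G4=NOT 1=0 G4=NOT G4=NOT 1=0 -> 10000
Step 2: G0=G4|G1=0|0=0 G1=NOT G3=NOT 0=1 G2=G0|G1=1|0=1 G3=NOT G4=NOT 0=1 G4=NOT G4=NOT 0=1 -> 01111
Step 3: G0=G4|G1=1|1=1 G1=NOT G3=NOT 1=0 G2=G0|G1=0|1=1 G3=NOT G4=NOT 1=0 G4=NOT G4=NOT 1=0 -> 10100
Step 4: G0=G4|G1=0|0=0 G1=NOT G3=NOT 0=1 G2=G0|G1=1|0=1 G3=NOT G4=NOT 0=1 G4=NOT G4=NOT 0=1 -> 01111
State from step 4 equals state from step 2 -> cycle length 2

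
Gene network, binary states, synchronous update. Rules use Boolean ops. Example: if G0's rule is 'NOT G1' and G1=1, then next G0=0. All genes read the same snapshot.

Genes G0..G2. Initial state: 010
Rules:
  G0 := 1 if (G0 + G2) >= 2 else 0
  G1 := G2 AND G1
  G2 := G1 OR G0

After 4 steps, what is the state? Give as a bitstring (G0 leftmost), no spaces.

Step 1: G0=(0+0>=2)=0 G1=G2&G1=0&1=0 G2=G1|G0=1|0=1 -> 001
Step 2: G0=(0+1>=2)=0 G1=G2&G1=1&0=0 G2=G1|G0=0|0=0 -> 000
Step 3: G0=(0+0>=2)=0 G1=G2&G1=0&0=0 G2=G1|G0=0|0=0 -> 000
Step 4: G0=(0+0>=2)=0 G1=G2&G1=0&0=0 G2=G1|G0=0|0=0 -> 000

000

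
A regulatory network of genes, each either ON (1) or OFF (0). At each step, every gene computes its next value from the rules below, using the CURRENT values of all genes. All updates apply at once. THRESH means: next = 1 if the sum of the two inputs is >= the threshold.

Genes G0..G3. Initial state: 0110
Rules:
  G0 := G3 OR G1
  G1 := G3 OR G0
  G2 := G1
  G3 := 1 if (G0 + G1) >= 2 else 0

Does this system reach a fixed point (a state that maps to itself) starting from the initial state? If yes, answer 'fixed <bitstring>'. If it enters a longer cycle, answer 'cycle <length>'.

Step 0: 0110
Step 1: G0=G3|G1=0|1=1 G1=G3|G0=0|0=0 G2=G1=1 G3=(0+1>=2)=0 -> 1010
Step 2: G0=G3|G1=0|0=0 G1=G3|G0=0|1=1 G2=G1=0 G3=(1+0>=2)=0 -> 0100
Step 3: G0=G3|G1=0|1=1 G1=G3|G0=0|0=0 G2=G1=1 G3=(0+1>=2)=0 -> 1010
Cycle of length 2 starting at step 1 -> no fixed point

Answer: cycle 2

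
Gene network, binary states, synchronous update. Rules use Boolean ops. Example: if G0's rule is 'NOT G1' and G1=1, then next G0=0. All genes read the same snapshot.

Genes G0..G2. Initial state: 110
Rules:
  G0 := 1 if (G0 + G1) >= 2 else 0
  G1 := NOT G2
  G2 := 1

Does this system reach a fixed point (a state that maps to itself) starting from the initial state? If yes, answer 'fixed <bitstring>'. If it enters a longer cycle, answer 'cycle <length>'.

Answer: fixed 001

Derivation:
Step 0: 110
Step 1: G0=(1+1>=2)=1 G1=NOT G2=NOT 0=1 G2=1(const) -> 111
Step 2: G0=(1+1>=2)=1 G1=NOT G2=NOT 1=0 G2=1(const) -> 101
Step 3: G0=(1+0>=2)=0 G1=NOT G2=NOT 1=0 G2=1(const) -> 001
Step 4: G0=(0+0>=2)=0 G1=NOT G2=NOT 1=0 G2=1(const) -> 001
Fixed point reached at step 3: 001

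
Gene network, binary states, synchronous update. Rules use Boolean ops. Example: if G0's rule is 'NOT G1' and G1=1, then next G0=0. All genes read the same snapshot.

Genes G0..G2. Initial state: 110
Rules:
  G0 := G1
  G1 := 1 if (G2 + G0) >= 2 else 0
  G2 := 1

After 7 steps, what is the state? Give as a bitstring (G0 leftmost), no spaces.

Step 1: G0=G1=1 G1=(0+1>=2)=0 G2=1(const) -> 101
Step 2: G0=G1=0 G1=(1+1>=2)=1 G2=1(const) -> 011
Step 3: G0=G1=1 G1=(1+0>=2)=0 G2=1(const) -> 101
Step 4: G0=G1=0 G1=(1+1>=2)=1 G2=1(const) -> 011
Step 5: G0=G1=1 G1=(1+0>=2)=0 G2=1(const) -> 101
Step 6: G0=G1=0 G1=(1+1>=2)=1 G2=1(const) -> 011
Step 7: G0=G1=1 G1=(1+0>=2)=0 G2=1(const) -> 101

101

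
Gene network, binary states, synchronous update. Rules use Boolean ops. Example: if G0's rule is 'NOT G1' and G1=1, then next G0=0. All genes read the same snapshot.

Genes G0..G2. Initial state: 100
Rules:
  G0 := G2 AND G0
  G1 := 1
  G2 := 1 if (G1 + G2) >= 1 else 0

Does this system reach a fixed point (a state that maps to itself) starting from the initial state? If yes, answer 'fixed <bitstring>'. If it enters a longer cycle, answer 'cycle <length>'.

Answer: fixed 011

Derivation:
Step 0: 100
Step 1: G0=G2&G0=0&1=0 G1=1(const) G2=(0+0>=1)=0 -> 010
Step 2: G0=G2&G0=0&0=0 G1=1(const) G2=(1+0>=1)=1 -> 011
Step 3: G0=G2&G0=1&0=0 G1=1(const) G2=(1+1>=1)=1 -> 011
Fixed point reached at step 2: 011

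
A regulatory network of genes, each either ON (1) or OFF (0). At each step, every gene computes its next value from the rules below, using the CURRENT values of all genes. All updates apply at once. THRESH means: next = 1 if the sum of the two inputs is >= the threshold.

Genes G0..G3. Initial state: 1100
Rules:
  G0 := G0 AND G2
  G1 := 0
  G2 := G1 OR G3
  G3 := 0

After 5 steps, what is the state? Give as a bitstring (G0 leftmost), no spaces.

Step 1: G0=G0&G2=1&0=0 G1=0(const) G2=G1|G3=1|0=1 G3=0(const) -> 0010
Step 2: G0=G0&G2=0&1=0 G1=0(const) G2=G1|G3=0|0=0 G3=0(const) -> 0000
Step 3: G0=G0&G2=0&0=0 G1=0(const) G2=G1|G3=0|0=0 G3=0(const) -> 0000
Step 4: G0=G0&G2=0&0=0 G1=0(const) G2=G1|G3=0|0=0 G3=0(const) -> 0000
Step 5: G0=G0&G2=0&0=0 G1=0(const) G2=G1|G3=0|0=0 G3=0(const) -> 0000

0000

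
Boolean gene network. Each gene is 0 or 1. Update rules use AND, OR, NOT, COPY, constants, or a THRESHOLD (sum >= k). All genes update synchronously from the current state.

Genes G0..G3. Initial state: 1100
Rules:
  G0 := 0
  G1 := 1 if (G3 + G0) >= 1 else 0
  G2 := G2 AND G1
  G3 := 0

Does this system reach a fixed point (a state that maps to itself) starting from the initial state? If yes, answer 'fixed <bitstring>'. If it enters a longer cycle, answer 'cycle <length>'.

Answer: fixed 0000

Derivation:
Step 0: 1100
Step 1: G0=0(const) G1=(0+1>=1)=1 G2=G2&G1=0&1=0 G3=0(const) -> 0100
Step 2: G0=0(const) G1=(0+0>=1)=0 G2=G2&G1=0&1=0 G3=0(const) -> 0000
Step 3: G0=0(const) G1=(0+0>=1)=0 G2=G2&G1=0&0=0 G3=0(const) -> 0000
Fixed point reached at step 2: 0000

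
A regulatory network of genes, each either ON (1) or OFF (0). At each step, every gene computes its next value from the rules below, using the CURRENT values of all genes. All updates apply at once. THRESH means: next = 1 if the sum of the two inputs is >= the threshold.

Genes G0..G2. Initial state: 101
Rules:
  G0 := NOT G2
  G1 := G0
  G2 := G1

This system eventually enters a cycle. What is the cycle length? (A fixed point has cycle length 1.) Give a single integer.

Answer: 2

Derivation:
Step 0: 101
Step 1: G0=NOT G2=NOT 1=0 G1=G0=1 G2=G1=0 -> 010
Step 2: G0=NOT G2=NOT 0=1 G1=G0=0 G2=G1=1 -> 101
State from step 2 equals state from step 0 -> cycle length 2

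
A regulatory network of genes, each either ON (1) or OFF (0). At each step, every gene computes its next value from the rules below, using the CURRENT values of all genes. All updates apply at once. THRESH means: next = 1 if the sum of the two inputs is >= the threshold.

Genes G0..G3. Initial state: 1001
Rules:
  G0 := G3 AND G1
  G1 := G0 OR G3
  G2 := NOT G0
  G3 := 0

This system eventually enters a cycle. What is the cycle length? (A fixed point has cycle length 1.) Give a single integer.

Step 0: 1001
Step 1: G0=G3&G1=1&0=0 G1=G0|G3=1|1=1 G2=NOT G0=NOT 1=0 G3=0(const) -> 0100
Step 2: G0=G3&G1=0&1=0 G1=G0|G3=0|0=0 G2=NOT G0=NOT 0=1 G3=0(const) -> 0010
Step 3: G0=G3&G1=0&0=0 G1=G0|G3=0|0=0 G2=NOT G0=NOT 0=1 G3=0(const) -> 0010
State from step 3 equals state from step 2 -> cycle length 1

Answer: 1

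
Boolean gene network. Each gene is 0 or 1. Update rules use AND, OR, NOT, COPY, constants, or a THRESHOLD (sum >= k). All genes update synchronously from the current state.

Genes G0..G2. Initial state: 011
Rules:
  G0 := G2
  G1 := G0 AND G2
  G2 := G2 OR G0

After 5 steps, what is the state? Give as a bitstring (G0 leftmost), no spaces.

Step 1: G0=G2=1 G1=G0&G2=0&1=0 G2=G2|G0=1|0=1 -> 101
Step 2: G0=G2=1 G1=G0&G2=1&1=1 G2=G2|G0=1|1=1 -> 111
Step 3: G0=G2=1 G1=G0&G2=1&1=1 G2=G2|G0=1|1=1 -> 111
Step 4: G0=G2=1 G1=G0&G2=1&1=1 G2=G2|G0=1|1=1 -> 111
Step 5: G0=G2=1 G1=G0&G2=1&1=1 G2=G2|G0=1|1=1 -> 111

111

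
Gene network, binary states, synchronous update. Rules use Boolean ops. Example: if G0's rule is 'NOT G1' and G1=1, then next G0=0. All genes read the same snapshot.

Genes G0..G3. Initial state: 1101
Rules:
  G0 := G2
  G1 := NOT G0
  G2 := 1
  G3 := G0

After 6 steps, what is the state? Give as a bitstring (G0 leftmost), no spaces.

Step 1: G0=G2=0 G1=NOT G0=NOT 1=0 G2=1(const) G3=G0=1 -> 0011
Step 2: G0=G2=1 G1=NOT G0=NOT 0=1 G2=1(const) G3=G0=0 -> 1110
Step 3: G0=G2=1 G1=NOT G0=NOT 1=0 G2=1(const) G3=G0=1 -> 1011
Step 4: G0=G2=1 G1=NOT G0=NOT 1=0 G2=1(const) G3=G0=1 -> 1011
Step 5: G0=G2=1 G1=NOT G0=NOT 1=0 G2=1(const) G3=G0=1 -> 1011
Step 6: G0=G2=1 G1=NOT G0=NOT 1=0 G2=1(const) G3=G0=1 -> 1011

1011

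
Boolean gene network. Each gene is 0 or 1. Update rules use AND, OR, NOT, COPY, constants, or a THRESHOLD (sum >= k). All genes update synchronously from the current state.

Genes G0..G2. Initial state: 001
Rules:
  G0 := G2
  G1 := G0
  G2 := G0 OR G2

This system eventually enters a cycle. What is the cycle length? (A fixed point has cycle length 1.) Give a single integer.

Answer: 1

Derivation:
Step 0: 001
Step 1: G0=G2=1 G1=G0=0 G2=G0|G2=0|1=1 -> 101
Step 2: G0=G2=1 G1=G0=1 G2=G0|G2=1|1=1 -> 111
Step 3: G0=G2=1 G1=G0=1 G2=G0|G2=1|1=1 -> 111
State from step 3 equals state from step 2 -> cycle length 1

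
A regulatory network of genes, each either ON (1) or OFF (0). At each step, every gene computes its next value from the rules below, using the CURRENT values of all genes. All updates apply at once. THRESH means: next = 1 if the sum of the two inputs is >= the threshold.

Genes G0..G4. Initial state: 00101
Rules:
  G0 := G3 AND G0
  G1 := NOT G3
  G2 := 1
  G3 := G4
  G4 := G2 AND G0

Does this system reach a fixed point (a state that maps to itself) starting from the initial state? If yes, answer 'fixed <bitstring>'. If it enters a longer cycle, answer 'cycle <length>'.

Step 0: 00101
Step 1: G0=G3&G0=0&0=0 G1=NOT G3=NOT 0=1 G2=1(const) G3=G4=1 G4=G2&G0=1&0=0 -> 01110
Step 2: G0=G3&G0=1&0=0 G1=NOT G3=NOT 1=0 G2=1(const) G3=G4=0 G4=G2&G0=1&0=0 -> 00100
Step 3: G0=G3&G0=0&0=0 G1=NOT G3=NOT 0=1 G2=1(const) G3=G4=0 G4=G2&G0=1&0=0 -> 01100
Step 4: G0=G3&G0=0&0=0 G1=NOT G3=NOT 0=1 G2=1(const) G3=G4=0 G4=G2&G0=1&0=0 -> 01100
Fixed point reached at step 3: 01100

Answer: fixed 01100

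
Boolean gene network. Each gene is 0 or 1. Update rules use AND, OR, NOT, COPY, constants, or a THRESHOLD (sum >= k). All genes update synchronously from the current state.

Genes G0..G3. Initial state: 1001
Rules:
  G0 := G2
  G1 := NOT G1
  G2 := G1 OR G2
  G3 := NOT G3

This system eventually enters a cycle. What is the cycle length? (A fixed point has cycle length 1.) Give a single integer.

Answer: 2

Derivation:
Step 0: 1001
Step 1: G0=G2=0 G1=NOT G1=NOT 0=1 G2=G1|G2=0|0=0 G3=NOT G3=NOT 1=0 -> 0100
Step 2: G0=G2=0 G1=NOT G1=NOT 1=0 G2=G1|G2=1|0=1 G3=NOT G3=NOT 0=1 -> 0011
Step 3: G0=G2=1 G1=NOT G1=NOT 0=1 G2=G1|G2=0|1=1 G3=NOT G3=NOT 1=0 -> 1110
Step 4: G0=G2=1 G1=NOT G1=NOT 1=0 G2=G1|G2=1|1=1 G3=NOT G3=NOT 0=1 -> 1011
Step 5: G0=G2=1 G1=NOT G1=NOT 0=1 G2=G1|G2=0|1=1 G3=NOT G3=NOT 1=0 -> 1110
State from step 5 equals state from step 3 -> cycle length 2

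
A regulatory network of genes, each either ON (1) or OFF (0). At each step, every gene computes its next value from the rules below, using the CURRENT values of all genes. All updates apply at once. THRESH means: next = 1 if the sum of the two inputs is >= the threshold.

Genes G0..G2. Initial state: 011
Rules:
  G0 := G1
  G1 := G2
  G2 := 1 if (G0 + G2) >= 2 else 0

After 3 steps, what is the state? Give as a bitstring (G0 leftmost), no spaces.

Step 1: G0=G1=1 G1=G2=1 G2=(0+1>=2)=0 -> 110
Step 2: G0=G1=1 G1=G2=0 G2=(1+0>=2)=0 -> 100
Step 3: G0=G1=0 G1=G2=0 G2=(1+0>=2)=0 -> 000

000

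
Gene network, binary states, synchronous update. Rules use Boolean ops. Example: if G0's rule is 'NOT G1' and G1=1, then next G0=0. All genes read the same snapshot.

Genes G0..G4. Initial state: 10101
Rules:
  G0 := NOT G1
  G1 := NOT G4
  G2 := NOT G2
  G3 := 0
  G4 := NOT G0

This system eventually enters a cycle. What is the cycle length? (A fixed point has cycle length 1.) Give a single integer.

Answer: 6

Derivation:
Step 0: 10101
Step 1: G0=NOT G1=NOT 0=1 G1=NOT G4=NOT 1=0 G2=NOT G2=NOT 1=0 G3=0(const) G4=NOT G0=NOT 1=0 -> 10000
Step 2: G0=NOT G1=NOT 0=1 G1=NOT G4=NOT 0=1 G2=NOT G2=NOT 0=1 G3=0(const) G4=NOT G0=NOT 1=0 -> 11100
Step 3: G0=NOT G1=NOT 1=0 G1=NOT G4=NOT 0=1 G2=NOT G2=NOT 1=0 G3=0(const) G4=NOT G0=NOT 1=0 -> 01000
Step 4: G0=NOT G1=NOT 1=0 G1=NOT G4=NOT 0=1 G2=NOT G2=NOT 0=1 G3=0(const) G4=NOT G0=NOT 0=1 -> 01101
Step 5: G0=NOT G1=NOT 1=0 G1=NOT G4=NOT 1=0 G2=NOT G2=NOT 1=0 G3=0(const) G4=NOT G0=NOT 0=1 -> 00001
Step 6: G0=NOT G1=NOT 0=1 G1=NOT G4=NOT 1=0 G2=NOT G2=NOT 0=1 G3=0(const) G4=NOT G0=NOT 0=1 -> 10101
State from step 6 equals state from step 0 -> cycle length 6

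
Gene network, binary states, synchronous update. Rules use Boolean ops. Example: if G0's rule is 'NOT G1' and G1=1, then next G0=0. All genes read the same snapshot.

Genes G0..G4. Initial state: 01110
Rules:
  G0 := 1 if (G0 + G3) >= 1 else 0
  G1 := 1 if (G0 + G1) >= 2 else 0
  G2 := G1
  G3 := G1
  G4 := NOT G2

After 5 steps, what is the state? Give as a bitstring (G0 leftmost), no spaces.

Step 1: G0=(0+1>=1)=1 G1=(0+1>=2)=0 G2=G1=1 G3=G1=1 G4=NOT G2=NOT 1=0 -> 10110
Step 2: G0=(1+1>=1)=1 G1=(1+0>=2)=0 G2=G1=0 G3=G1=0 G4=NOT G2=NOT 1=0 -> 10000
Step 3: G0=(1+0>=1)=1 G1=(1+0>=2)=0 G2=G1=0 G3=G1=0 G4=NOT G2=NOT 0=1 -> 10001
Step 4: G0=(1+0>=1)=1 G1=(1+0>=2)=0 G2=G1=0 G3=G1=0 G4=NOT G2=NOT 0=1 -> 10001
Step 5: G0=(1+0>=1)=1 G1=(1+0>=2)=0 G2=G1=0 G3=G1=0 G4=NOT G2=NOT 0=1 -> 10001

10001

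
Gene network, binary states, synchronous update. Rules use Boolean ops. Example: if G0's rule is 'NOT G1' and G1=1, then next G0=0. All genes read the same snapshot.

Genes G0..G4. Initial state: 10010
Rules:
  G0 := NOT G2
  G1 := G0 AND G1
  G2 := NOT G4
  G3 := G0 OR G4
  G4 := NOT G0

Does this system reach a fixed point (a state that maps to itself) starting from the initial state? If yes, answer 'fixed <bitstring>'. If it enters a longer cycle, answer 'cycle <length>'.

Step 0: 10010
Step 1: G0=NOT G2=NOT 0=1 G1=G0&G1=1&0=0 G2=NOT G4=NOT 0=1 G3=G0|G4=1|0=1 G4=NOT G0=NOT 1=0 -> 10110
Step 2: G0=NOT G2=NOT 1=0 G1=G0&G1=1&0=0 G2=NOT G4=NOT 0=1 G3=G0|G4=1|0=1 G4=NOT G0=NOT 1=0 -> 00110
Step 3: G0=NOT G2=NOT 1=0 G1=G0&G1=0&0=0 G2=NOT G4=NOT 0=1 G3=G0|G4=0|0=0 G4=NOT G0=NOT 0=1 -> 00101
Step 4: G0=NOT G2=NOT 1=0 G1=G0&G1=0&0=0 G2=NOT G4=NOT 1=0 G3=G0|G4=0|1=1 G4=NOT G0=NOT 0=1 -> 00011
Step 5: G0=NOT G2=NOT 0=1 G1=G0&G1=0&0=0 G2=NOT G4=NOT 1=0 G3=G0|G4=0|1=1 G4=NOT G0=NOT 0=1 -> 10011
Step 6: G0=NOT G2=NOT 0=1 G1=G0&G1=1&0=0 G2=NOT G4=NOT 1=0 G3=G0|G4=1|1=1 G4=NOT G0=NOT 1=0 -> 10010
Cycle of length 6 starting at step 0 -> no fixed point

Answer: cycle 6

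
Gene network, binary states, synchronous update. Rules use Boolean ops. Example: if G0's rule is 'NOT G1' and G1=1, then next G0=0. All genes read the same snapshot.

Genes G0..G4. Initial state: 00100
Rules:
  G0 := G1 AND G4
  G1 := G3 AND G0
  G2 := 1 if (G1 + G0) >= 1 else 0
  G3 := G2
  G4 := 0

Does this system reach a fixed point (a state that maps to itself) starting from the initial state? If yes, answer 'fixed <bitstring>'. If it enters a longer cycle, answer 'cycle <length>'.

Answer: fixed 00000

Derivation:
Step 0: 00100
Step 1: G0=G1&G4=0&0=0 G1=G3&G0=0&0=0 G2=(0+0>=1)=0 G3=G2=1 G4=0(const) -> 00010
Step 2: G0=G1&G4=0&0=0 G1=G3&G0=1&0=0 G2=(0+0>=1)=0 G3=G2=0 G4=0(const) -> 00000
Step 3: G0=G1&G4=0&0=0 G1=G3&G0=0&0=0 G2=(0+0>=1)=0 G3=G2=0 G4=0(const) -> 00000
Fixed point reached at step 2: 00000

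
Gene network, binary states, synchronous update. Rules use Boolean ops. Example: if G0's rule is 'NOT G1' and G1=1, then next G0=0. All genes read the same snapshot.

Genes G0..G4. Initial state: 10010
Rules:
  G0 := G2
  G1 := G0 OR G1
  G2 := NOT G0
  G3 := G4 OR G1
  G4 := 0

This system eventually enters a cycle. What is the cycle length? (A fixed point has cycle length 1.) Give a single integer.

Answer: 4

Derivation:
Step 0: 10010
Step 1: G0=G2=0 G1=G0|G1=1|0=1 G2=NOT G0=NOT 1=0 G3=G4|G1=0|0=0 G4=0(const) -> 01000
Step 2: G0=G2=0 G1=G0|G1=0|1=1 G2=NOT G0=NOT 0=1 G3=G4|G1=0|1=1 G4=0(const) -> 01110
Step 3: G0=G2=1 G1=G0|G1=0|1=1 G2=NOT G0=NOT 0=1 G3=G4|G1=0|1=1 G4=0(const) -> 11110
Step 4: G0=G2=1 G1=G0|G1=1|1=1 G2=NOT G0=NOT 1=0 G3=G4|G1=0|1=1 G4=0(const) -> 11010
Step 5: G0=G2=0 G1=G0|G1=1|1=1 G2=NOT G0=NOT 1=0 G3=G4|G1=0|1=1 G4=0(const) -> 01010
Step 6: G0=G2=0 G1=G0|G1=0|1=1 G2=NOT G0=NOT 0=1 G3=G4|G1=0|1=1 G4=0(const) -> 01110
State from step 6 equals state from step 2 -> cycle length 4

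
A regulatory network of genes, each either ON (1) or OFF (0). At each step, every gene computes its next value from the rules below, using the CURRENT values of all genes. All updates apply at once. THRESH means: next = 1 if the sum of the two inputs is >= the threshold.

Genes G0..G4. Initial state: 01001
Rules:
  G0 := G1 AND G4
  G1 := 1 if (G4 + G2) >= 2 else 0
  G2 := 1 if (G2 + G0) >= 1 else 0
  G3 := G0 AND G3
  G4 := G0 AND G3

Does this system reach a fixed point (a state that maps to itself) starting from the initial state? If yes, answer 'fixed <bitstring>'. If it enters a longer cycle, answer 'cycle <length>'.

Answer: fixed 00100

Derivation:
Step 0: 01001
Step 1: G0=G1&G4=1&1=1 G1=(1+0>=2)=0 G2=(0+0>=1)=0 G3=G0&G3=0&0=0 G4=G0&G3=0&0=0 -> 10000
Step 2: G0=G1&G4=0&0=0 G1=(0+0>=2)=0 G2=(0+1>=1)=1 G3=G0&G3=1&0=0 G4=G0&G3=1&0=0 -> 00100
Step 3: G0=G1&G4=0&0=0 G1=(0+1>=2)=0 G2=(1+0>=1)=1 G3=G0&G3=0&0=0 G4=G0&G3=0&0=0 -> 00100
Fixed point reached at step 2: 00100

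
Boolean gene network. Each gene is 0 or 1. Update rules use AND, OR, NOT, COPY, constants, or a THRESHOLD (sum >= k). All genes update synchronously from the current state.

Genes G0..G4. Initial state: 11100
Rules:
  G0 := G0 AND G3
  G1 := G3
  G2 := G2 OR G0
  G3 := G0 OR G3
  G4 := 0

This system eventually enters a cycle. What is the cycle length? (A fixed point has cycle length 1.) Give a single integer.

Answer: 1

Derivation:
Step 0: 11100
Step 1: G0=G0&G3=1&0=0 G1=G3=0 G2=G2|G0=1|1=1 G3=G0|G3=1|0=1 G4=0(const) -> 00110
Step 2: G0=G0&G3=0&1=0 G1=G3=1 G2=G2|G0=1|0=1 G3=G0|G3=0|1=1 G4=0(const) -> 01110
Step 3: G0=G0&G3=0&1=0 G1=G3=1 G2=G2|G0=1|0=1 G3=G0|G3=0|1=1 G4=0(const) -> 01110
State from step 3 equals state from step 2 -> cycle length 1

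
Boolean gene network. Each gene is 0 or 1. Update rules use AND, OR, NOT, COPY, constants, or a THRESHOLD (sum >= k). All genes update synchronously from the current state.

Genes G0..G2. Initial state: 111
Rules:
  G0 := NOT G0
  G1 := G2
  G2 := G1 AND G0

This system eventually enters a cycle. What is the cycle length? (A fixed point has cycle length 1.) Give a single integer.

Step 0: 111
Step 1: G0=NOT G0=NOT 1=0 G1=G2=1 G2=G1&G0=1&1=1 -> 011
Step 2: G0=NOT G0=NOT 0=1 G1=G2=1 G2=G1&G0=1&0=0 -> 110
Step 3: G0=NOT G0=NOT 1=0 G1=G2=0 G2=G1&G0=1&1=1 -> 001
Step 4: G0=NOT G0=NOT 0=1 G1=G2=1 G2=G1&G0=0&0=0 -> 110
State from step 4 equals state from step 2 -> cycle length 2

Answer: 2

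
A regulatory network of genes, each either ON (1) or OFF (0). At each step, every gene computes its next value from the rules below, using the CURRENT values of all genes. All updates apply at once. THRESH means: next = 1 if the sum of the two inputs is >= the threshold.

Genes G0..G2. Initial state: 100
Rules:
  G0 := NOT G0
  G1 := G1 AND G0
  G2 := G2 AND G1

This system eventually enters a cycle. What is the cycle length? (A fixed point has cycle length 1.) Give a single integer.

Answer: 2

Derivation:
Step 0: 100
Step 1: G0=NOT G0=NOT 1=0 G1=G1&G0=0&1=0 G2=G2&G1=0&0=0 -> 000
Step 2: G0=NOT G0=NOT 0=1 G1=G1&G0=0&0=0 G2=G2&G1=0&0=0 -> 100
State from step 2 equals state from step 0 -> cycle length 2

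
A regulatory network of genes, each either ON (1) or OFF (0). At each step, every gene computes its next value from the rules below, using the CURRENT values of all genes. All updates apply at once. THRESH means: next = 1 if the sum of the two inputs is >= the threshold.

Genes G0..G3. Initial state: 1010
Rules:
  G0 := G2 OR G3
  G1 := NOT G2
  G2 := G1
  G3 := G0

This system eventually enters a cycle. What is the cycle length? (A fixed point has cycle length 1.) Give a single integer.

Answer: 4

Derivation:
Step 0: 1010
Step 1: G0=G2|G3=1|0=1 G1=NOT G2=NOT 1=0 G2=G1=0 G3=G0=1 -> 1001
Step 2: G0=G2|G3=0|1=1 G1=NOT G2=NOT 0=1 G2=G1=0 G3=G0=1 -> 1101
Step 3: G0=G2|G3=0|1=1 G1=NOT G2=NOT 0=1 G2=G1=1 G3=G0=1 -> 1111
Step 4: G0=G2|G3=1|1=1 G1=NOT G2=NOT 1=0 G2=G1=1 G3=G0=1 -> 1011
Step 5: G0=G2|G3=1|1=1 G1=NOT G2=NOT 1=0 G2=G1=0 G3=G0=1 -> 1001
State from step 5 equals state from step 1 -> cycle length 4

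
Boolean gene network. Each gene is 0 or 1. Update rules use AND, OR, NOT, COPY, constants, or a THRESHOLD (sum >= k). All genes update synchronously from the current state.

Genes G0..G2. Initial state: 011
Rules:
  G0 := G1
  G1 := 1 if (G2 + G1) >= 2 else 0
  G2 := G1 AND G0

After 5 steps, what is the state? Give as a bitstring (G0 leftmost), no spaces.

Step 1: G0=G1=1 G1=(1+1>=2)=1 G2=G1&G0=1&0=0 -> 110
Step 2: G0=G1=1 G1=(0+1>=2)=0 G2=G1&G0=1&1=1 -> 101
Step 3: G0=G1=0 G1=(1+0>=2)=0 G2=G1&G0=0&1=0 -> 000
Step 4: G0=G1=0 G1=(0+0>=2)=0 G2=G1&G0=0&0=0 -> 000
Step 5: G0=G1=0 G1=(0+0>=2)=0 G2=G1&G0=0&0=0 -> 000

000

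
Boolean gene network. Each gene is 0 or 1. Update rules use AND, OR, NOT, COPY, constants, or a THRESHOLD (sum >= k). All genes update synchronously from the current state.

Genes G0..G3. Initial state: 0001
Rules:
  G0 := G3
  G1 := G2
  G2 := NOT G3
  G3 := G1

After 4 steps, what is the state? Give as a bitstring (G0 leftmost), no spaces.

Step 1: G0=G3=1 G1=G2=0 G2=NOT G3=NOT 1=0 G3=G1=0 -> 1000
Step 2: G0=G3=0 G1=G2=0 G2=NOT G3=NOT 0=1 G3=G1=0 -> 0010
Step 3: G0=G3=0 G1=G2=1 G2=NOT G3=NOT 0=1 G3=G1=0 -> 0110
Step 4: G0=G3=0 G1=G2=1 G2=NOT G3=NOT 0=1 G3=G1=1 -> 0111

0111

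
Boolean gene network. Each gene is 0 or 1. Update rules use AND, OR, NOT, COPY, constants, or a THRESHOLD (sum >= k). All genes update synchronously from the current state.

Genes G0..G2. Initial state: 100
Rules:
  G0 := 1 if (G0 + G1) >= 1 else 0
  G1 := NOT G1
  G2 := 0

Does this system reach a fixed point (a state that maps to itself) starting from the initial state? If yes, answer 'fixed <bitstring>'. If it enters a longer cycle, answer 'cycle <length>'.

Answer: cycle 2

Derivation:
Step 0: 100
Step 1: G0=(1+0>=1)=1 G1=NOT G1=NOT 0=1 G2=0(const) -> 110
Step 2: G0=(1+1>=1)=1 G1=NOT G1=NOT 1=0 G2=0(const) -> 100
Cycle of length 2 starting at step 0 -> no fixed point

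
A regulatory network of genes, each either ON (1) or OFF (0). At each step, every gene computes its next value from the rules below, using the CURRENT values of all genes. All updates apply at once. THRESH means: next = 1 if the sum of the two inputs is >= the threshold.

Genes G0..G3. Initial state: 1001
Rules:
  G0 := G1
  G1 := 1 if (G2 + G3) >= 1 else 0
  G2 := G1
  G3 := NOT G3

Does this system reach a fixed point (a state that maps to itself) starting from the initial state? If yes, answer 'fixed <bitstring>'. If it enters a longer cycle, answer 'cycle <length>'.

Answer: cycle 2

Derivation:
Step 0: 1001
Step 1: G0=G1=0 G1=(0+1>=1)=1 G2=G1=0 G3=NOT G3=NOT 1=0 -> 0100
Step 2: G0=G1=1 G1=(0+0>=1)=0 G2=G1=1 G3=NOT G3=NOT 0=1 -> 1011
Step 3: G0=G1=0 G1=(1+1>=1)=1 G2=G1=0 G3=NOT G3=NOT 1=0 -> 0100
Cycle of length 2 starting at step 1 -> no fixed point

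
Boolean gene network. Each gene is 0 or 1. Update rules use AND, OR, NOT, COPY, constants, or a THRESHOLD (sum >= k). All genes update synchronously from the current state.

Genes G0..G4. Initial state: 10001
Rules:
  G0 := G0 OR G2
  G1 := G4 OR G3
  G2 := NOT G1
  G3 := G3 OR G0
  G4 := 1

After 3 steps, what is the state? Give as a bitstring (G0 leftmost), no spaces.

Step 1: G0=G0|G2=1|0=1 G1=G4|G3=1|0=1 G2=NOT G1=NOT 0=1 G3=G3|G0=0|1=1 G4=1(const) -> 11111
Step 2: G0=G0|G2=1|1=1 G1=G4|G3=1|1=1 G2=NOT G1=NOT 1=0 G3=G3|G0=1|1=1 G4=1(const) -> 11011
Step 3: G0=G0|G2=1|0=1 G1=G4|G3=1|1=1 G2=NOT G1=NOT 1=0 G3=G3|G0=1|1=1 G4=1(const) -> 11011

11011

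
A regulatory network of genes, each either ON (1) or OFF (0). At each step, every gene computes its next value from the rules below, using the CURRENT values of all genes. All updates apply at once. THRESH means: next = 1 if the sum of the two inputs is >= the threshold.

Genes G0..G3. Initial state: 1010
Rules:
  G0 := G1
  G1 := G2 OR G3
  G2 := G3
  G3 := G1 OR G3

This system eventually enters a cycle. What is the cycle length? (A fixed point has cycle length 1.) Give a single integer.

Step 0: 1010
Step 1: G0=G1=0 G1=G2|G3=1|0=1 G2=G3=0 G3=G1|G3=0|0=0 -> 0100
Step 2: G0=G1=1 G1=G2|G3=0|0=0 G2=G3=0 G3=G1|G3=1|0=1 -> 1001
Step 3: G0=G1=0 G1=G2|G3=0|1=1 G2=G3=1 G3=G1|G3=0|1=1 -> 0111
Step 4: G0=G1=1 G1=G2|G3=1|1=1 G2=G3=1 G3=G1|G3=1|1=1 -> 1111
Step 5: G0=G1=1 G1=G2|G3=1|1=1 G2=G3=1 G3=G1|G3=1|1=1 -> 1111
State from step 5 equals state from step 4 -> cycle length 1

Answer: 1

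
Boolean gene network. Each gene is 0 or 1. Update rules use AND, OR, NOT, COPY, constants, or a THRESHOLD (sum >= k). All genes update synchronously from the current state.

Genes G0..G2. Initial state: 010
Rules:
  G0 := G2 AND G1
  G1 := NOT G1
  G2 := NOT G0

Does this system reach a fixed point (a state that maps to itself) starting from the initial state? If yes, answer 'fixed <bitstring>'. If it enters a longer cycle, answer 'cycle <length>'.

Answer: cycle 4

Derivation:
Step 0: 010
Step 1: G0=G2&G1=0&1=0 G1=NOT G1=NOT 1=0 G2=NOT G0=NOT 0=1 -> 001
Step 2: G0=G2&G1=1&0=0 G1=NOT G1=NOT 0=1 G2=NOT G0=NOT 0=1 -> 011
Step 3: G0=G2&G1=1&1=1 G1=NOT G1=NOT 1=0 G2=NOT G0=NOT 0=1 -> 101
Step 4: G0=G2&G1=1&0=0 G1=NOT G1=NOT 0=1 G2=NOT G0=NOT 1=0 -> 010
Cycle of length 4 starting at step 0 -> no fixed point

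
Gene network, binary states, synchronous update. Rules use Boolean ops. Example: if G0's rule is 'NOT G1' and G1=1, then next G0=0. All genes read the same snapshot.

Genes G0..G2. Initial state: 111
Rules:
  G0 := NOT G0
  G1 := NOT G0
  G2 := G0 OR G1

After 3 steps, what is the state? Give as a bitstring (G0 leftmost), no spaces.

Step 1: G0=NOT G0=NOT 1=0 G1=NOT G0=NOT 1=0 G2=G0|G1=1|1=1 -> 001
Step 2: G0=NOT G0=NOT 0=1 G1=NOT G0=NOT 0=1 G2=G0|G1=0|0=0 -> 110
Step 3: G0=NOT G0=NOT 1=0 G1=NOT G0=NOT 1=0 G2=G0|G1=1|1=1 -> 001

001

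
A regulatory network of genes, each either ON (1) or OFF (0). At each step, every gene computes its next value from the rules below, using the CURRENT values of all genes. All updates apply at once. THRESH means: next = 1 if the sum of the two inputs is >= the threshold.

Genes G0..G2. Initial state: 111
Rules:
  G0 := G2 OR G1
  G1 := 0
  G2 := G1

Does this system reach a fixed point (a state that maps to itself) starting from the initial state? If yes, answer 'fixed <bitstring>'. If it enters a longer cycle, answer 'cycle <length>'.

Step 0: 111
Step 1: G0=G2|G1=1|1=1 G1=0(const) G2=G1=1 -> 101
Step 2: G0=G2|G1=1|0=1 G1=0(const) G2=G1=0 -> 100
Step 3: G0=G2|G1=0|0=0 G1=0(const) G2=G1=0 -> 000
Step 4: G0=G2|G1=0|0=0 G1=0(const) G2=G1=0 -> 000
Fixed point reached at step 3: 000

Answer: fixed 000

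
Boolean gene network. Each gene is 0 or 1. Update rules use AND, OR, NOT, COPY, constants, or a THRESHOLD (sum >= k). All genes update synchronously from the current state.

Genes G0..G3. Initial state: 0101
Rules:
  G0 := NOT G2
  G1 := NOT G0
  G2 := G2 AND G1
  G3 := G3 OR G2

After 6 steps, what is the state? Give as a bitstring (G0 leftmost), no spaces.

Step 1: G0=NOT G2=NOT 0=1 G1=NOT G0=NOT 0=1 G2=G2&G1=0&1=0 G3=G3|G2=1|0=1 -> 1101
Step 2: G0=NOT G2=NOT 0=1 G1=NOT G0=NOT 1=0 G2=G2&G1=0&1=0 G3=G3|G2=1|0=1 -> 1001
Step 3: G0=NOT G2=NOT 0=1 G1=NOT G0=NOT 1=0 G2=G2&G1=0&0=0 G3=G3|G2=1|0=1 -> 1001
Step 4: G0=NOT G2=NOT 0=1 G1=NOT G0=NOT 1=0 G2=G2&G1=0&0=0 G3=G3|G2=1|0=1 -> 1001
Step 5: G0=NOT G2=NOT 0=1 G1=NOT G0=NOT 1=0 G2=G2&G1=0&0=0 G3=G3|G2=1|0=1 -> 1001
Step 6: G0=NOT G2=NOT 0=1 G1=NOT G0=NOT 1=0 G2=G2&G1=0&0=0 G3=G3|G2=1|0=1 -> 1001

1001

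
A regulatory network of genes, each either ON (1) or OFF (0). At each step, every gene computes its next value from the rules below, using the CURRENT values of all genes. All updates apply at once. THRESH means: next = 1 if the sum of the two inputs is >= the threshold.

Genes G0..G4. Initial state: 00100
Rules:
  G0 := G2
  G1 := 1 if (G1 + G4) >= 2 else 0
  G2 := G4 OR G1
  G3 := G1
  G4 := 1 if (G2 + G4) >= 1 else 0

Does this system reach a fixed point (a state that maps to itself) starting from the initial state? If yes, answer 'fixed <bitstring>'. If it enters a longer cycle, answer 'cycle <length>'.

Step 0: 00100
Step 1: G0=G2=1 G1=(0+0>=2)=0 G2=G4|G1=0|0=0 G3=G1=0 G4=(1+0>=1)=1 -> 10001
Step 2: G0=G2=0 G1=(0+1>=2)=0 G2=G4|G1=1|0=1 G3=G1=0 G4=(0+1>=1)=1 -> 00101
Step 3: G0=G2=1 G1=(0+1>=2)=0 G2=G4|G1=1|0=1 G3=G1=0 G4=(1+1>=1)=1 -> 10101
Step 4: G0=G2=1 G1=(0+1>=2)=0 G2=G4|G1=1|0=1 G3=G1=0 G4=(1+1>=1)=1 -> 10101
Fixed point reached at step 3: 10101

Answer: fixed 10101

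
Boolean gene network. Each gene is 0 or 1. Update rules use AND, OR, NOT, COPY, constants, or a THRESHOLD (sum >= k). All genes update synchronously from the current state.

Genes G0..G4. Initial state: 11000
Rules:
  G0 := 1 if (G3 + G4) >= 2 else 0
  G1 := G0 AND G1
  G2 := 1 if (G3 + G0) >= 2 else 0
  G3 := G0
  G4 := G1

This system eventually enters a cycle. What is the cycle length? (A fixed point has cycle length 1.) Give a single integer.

Step 0: 11000
Step 1: G0=(0+0>=2)=0 G1=G0&G1=1&1=1 G2=(0+1>=2)=0 G3=G0=1 G4=G1=1 -> 01011
Step 2: G0=(1+1>=2)=1 G1=G0&G1=0&1=0 G2=(1+0>=2)=0 G3=G0=0 G4=G1=1 -> 10001
Step 3: G0=(0+1>=2)=0 G1=G0&G1=1&0=0 G2=(0+1>=2)=0 G3=G0=1 G4=G1=0 -> 00010
Step 4: G0=(1+0>=2)=0 G1=G0&G1=0&0=0 G2=(1+0>=2)=0 G3=G0=0 G4=G1=0 -> 00000
Step 5: G0=(0+0>=2)=0 G1=G0&G1=0&0=0 G2=(0+0>=2)=0 G3=G0=0 G4=G1=0 -> 00000
State from step 5 equals state from step 4 -> cycle length 1

Answer: 1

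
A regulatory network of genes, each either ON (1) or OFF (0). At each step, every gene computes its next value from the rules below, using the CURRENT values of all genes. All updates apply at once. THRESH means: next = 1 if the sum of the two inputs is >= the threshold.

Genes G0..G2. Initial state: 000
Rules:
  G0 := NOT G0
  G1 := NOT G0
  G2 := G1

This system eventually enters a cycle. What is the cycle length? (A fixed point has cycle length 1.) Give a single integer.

Answer: 2

Derivation:
Step 0: 000
Step 1: G0=NOT G0=NOT 0=1 G1=NOT G0=NOT 0=1 G2=G1=0 -> 110
Step 2: G0=NOT G0=NOT 1=0 G1=NOT G0=NOT 1=0 G2=G1=1 -> 001
Step 3: G0=NOT G0=NOT 0=1 G1=NOT G0=NOT 0=1 G2=G1=0 -> 110
State from step 3 equals state from step 1 -> cycle length 2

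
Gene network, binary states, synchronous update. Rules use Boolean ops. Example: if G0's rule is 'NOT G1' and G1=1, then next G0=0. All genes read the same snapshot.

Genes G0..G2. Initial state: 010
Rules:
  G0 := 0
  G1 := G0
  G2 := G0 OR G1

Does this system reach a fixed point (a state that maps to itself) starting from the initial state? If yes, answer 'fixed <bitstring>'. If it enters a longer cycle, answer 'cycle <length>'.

Answer: fixed 000

Derivation:
Step 0: 010
Step 1: G0=0(const) G1=G0=0 G2=G0|G1=0|1=1 -> 001
Step 2: G0=0(const) G1=G0=0 G2=G0|G1=0|0=0 -> 000
Step 3: G0=0(const) G1=G0=0 G2=G0|G1=0|0=0 -> 000
Fixed point reached at step 2: 000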